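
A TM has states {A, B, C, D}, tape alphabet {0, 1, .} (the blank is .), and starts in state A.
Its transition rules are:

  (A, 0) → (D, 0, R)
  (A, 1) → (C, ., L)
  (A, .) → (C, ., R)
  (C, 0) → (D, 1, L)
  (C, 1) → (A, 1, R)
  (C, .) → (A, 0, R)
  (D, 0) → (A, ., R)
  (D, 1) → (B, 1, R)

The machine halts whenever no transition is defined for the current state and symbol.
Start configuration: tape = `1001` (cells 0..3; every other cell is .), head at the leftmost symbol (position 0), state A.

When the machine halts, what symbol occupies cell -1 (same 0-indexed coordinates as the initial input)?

0

state=A head=0 tape=.[1]001   (A,1)→(C,.,L)
state=C head=-1 tape=[.].001   (C,.)→(A,0,R)
state=A head=0 tape=0[.]001   (A,.)→(C,.,R)
state=C head=1 tape=0.[0]01   (C,0)→(D,1,L)
state=D head=0 tape=0[.]101
Cell -1 holds 0 when M halts.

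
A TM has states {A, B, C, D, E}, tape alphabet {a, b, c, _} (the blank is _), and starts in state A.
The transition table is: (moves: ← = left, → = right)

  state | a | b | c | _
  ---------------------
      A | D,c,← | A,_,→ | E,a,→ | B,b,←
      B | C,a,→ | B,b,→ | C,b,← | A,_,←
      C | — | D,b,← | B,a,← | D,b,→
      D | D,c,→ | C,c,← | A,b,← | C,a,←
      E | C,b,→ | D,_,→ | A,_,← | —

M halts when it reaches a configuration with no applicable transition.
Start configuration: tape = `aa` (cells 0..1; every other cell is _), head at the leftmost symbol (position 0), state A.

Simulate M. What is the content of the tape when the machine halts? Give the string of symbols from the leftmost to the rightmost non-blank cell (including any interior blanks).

A | ___[a]a_   read a → write c, move ←, go to D
D | __[_]ca_   read _ → write a, move ←, go to C
C | _[_]aca_   read _ → write b, move →, go to D
D | _b[a]ca_   read a → write c, move →, go to D
D | _bc[c]a_   read c → write b, move ←, go to A
A | _b[c]ba_   read c → write a, move →, go to E
E | _ba[b]a_   read b → write _, move →, go to D
D | _ba_[a]_   read a → write c, move →, go to D
D | _ba_c[_]   read _ → write a, move ←, go to C
C | _ba_[c]a   read c → write a, move ←, go to B
B | _ba[_]aa   read _ → write _, move ←, go to A
A | _b[a]_aa   read a → write c, move ←, go to D
D | _[b]c_aa   read b → write c, move ←, go to C
C | [_]cc_aa   read _ → write b, move →, go to D
D | b[c]c_aa   read c → write b, move ←, go to A
A | [b]bc_aa   read b → write _, move →, go to A
A | _[b]c_aa   read b → write _, move →, go to A
A | __[c]_aa   read c → write a, move →, go to E
E | __a[_]aa
The non-blank tape span at halt is a_aa.

a_aa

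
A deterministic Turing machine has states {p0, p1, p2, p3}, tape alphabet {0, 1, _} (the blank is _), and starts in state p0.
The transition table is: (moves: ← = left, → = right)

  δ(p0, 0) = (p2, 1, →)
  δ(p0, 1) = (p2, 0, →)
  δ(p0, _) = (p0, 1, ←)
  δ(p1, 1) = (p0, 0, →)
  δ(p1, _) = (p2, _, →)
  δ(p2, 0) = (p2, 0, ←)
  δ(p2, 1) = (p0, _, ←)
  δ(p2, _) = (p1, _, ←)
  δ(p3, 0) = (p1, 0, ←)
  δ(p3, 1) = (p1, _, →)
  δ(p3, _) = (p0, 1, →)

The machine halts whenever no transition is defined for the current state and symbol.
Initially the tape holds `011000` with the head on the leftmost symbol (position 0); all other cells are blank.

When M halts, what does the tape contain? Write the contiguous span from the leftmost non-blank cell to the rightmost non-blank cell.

p0 | [0]11000   read 0 → write 1, move →, go to p2
p2 | 1[1]1000   read 1 → write _, move ←, go to p0
p0 | [1]_1000   read 1 → write 0, move →, go to p2
p2 | 0[_]1000   read _ → write _, move ←, go to p1
p1 | [0]_1000
The non-blank tape span at halt is 0_1000.

0_1000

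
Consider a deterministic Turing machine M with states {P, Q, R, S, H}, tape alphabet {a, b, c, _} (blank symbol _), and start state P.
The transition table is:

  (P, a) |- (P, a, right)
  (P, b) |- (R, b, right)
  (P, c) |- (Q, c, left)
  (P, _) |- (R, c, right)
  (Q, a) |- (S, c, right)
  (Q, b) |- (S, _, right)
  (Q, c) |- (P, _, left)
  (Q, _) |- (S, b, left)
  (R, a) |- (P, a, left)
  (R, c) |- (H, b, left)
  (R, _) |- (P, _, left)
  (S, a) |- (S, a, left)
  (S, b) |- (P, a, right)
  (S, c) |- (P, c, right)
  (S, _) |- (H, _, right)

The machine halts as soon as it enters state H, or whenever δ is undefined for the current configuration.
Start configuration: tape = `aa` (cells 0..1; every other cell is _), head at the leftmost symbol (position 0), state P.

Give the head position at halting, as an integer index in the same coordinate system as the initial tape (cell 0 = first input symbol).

2

P | [a]a___   read a → write a, move right, go to P
P | a[a]___   read a → write a, move right, go to P
P | aa[_]__   read _ → write c, move right, go to R
R | aac[_]_   read _ → write _, move left, go to P
P | aa[c]__   read c → write c, move left, go to Q
Q | a[a]c__   read a → write c, move right, go to S
S | ac[c]__   read c → write c, move right, go to P
P | acc[_]_   read _ → write c, move right, go to R
R | accc[_]   read _ → write _, move left, go to P
P | acc[c]_   read c → write c, move left, go to Q
Q | ac[c]c_   read c → write _, move left, go to P
P | a[c]_c_   read c → write c, move left, go to Q
Q | [a]c_c_   read a → write c, move right, go to S
S | c[c]_c_   read c → write c, move right, go to P
P | cc[_]c_   read _ → write c, move right, go to R
R | ccc[c]_   read c → write b, move left, go to H
H | cc[c]b_
At halt the head is at cell 2.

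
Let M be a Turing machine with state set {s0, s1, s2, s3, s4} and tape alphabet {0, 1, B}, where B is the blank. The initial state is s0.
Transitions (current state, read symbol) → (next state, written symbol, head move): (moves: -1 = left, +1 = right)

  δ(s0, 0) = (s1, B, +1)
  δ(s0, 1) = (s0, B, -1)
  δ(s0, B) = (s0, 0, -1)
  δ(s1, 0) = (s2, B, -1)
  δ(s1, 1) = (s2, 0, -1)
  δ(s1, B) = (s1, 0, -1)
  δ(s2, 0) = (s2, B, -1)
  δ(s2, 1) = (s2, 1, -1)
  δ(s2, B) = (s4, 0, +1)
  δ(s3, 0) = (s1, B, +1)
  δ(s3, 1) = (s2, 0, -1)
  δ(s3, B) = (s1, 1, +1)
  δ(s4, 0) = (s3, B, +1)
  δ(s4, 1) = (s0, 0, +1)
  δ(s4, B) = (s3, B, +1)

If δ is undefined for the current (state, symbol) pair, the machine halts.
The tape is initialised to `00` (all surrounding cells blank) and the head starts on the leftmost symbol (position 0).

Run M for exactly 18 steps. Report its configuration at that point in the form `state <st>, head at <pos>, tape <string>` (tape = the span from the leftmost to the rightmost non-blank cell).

s0 | B[0]0BBB   read 0 → write B, move +1, go to s1
s1 | BB[0]BBB   read 0 → write B, move -1, go to s2
s2 | B[B]BBBB   read B → write 0, move +1, go to s4
s4 | B0[B]BBB   read B → write B, move +1, go to s3
s3 | B0B[B]BB   read B → write 1, move +1, go to s1
s1 | B0B1[B]B   read B → write 0, move -1, go to s1
s1 | B0B[1]0B   read 1 → write 0, move -1, go to s2
s2 | B0[B]00B   read B → write 0, move +1, go to s4
s4 | B00[0]0B   read 0 → write B, move +1, go to s3
s3 | B00B[0]B   read 0 → write B, move +1, go to s1
s1 | B00BB[B]   read B → write 0, move -1, go to s1
s1 | B00B[B]0   read B → write 0, move -1, go to s1
s1 | B00[B]00   read B → write 0, move -1, go to s1
s1 | B0[0]000   read 0 → write B, move -1, go to s2
s2 | B[0]B000   read 0 → write B, move -1, go to s2
s2 | [B]BB000   read B → write 0, move +1, go to s4
s4 | 0[B]B000   read B → write B, move +1, go to s3
s3 | 0B[B]000   read B → write 1, move +1, go to s1
s1 | 0B1[0]00
After 18 steps: state s1, head at 2, tape 0B1000.

state s1, head at 2, tape 0B1000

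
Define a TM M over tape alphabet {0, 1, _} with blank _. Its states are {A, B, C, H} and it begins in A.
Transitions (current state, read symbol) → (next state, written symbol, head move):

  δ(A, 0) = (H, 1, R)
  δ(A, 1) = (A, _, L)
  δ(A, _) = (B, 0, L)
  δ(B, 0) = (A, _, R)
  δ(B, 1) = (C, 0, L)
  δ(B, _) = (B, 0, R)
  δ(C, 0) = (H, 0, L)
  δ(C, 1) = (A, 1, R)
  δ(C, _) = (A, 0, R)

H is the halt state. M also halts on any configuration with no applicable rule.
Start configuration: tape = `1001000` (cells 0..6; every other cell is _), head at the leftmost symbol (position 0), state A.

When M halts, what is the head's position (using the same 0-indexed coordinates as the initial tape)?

2

state=A head=0 tape=__[1]001000   (A,1)→(A,_,L)
state=A head=-1 tape=_[_]_001000   (A,_)→(B,0,L)
state=B head=-2 tape=[_]0_001000   (B,_)→(B,0,R)
state=B head=-1 tape=0[0]_001000   (B,0)→(A,_,R)
state=A head=0 tape=0_[_]001000   (A,_)→(B,0,L)
state=B head=-1 tape=0[_]0001000   (B,_)→(B,0,R)
state=B head=0 tape=00[0]001000   (B,0)→(A,_,R)
state=A head=1 tape=00_[0]01000   (A,0)→(H,1,R)
state=H head=2 tape=00_1[0]1000
At halt the head is at cell 2.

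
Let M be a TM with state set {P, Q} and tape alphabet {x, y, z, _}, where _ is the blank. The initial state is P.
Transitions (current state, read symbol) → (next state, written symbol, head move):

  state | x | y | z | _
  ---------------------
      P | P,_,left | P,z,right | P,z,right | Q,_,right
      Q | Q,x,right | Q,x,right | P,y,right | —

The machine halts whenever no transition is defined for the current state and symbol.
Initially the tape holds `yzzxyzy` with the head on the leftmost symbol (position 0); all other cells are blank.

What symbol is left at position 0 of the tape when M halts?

z

state=P head=0 tape=[y]zzxyzy__   (P,y)→(P,z,right)
state=P head=1 tape=z[z]zxyzy__   (P,z)→(P,z,right)
state=P head=2 tape=zz[z]xyzy__   (P,z)→(P,z,right)
state=P head=3 tape=zzz[x]yzy__   (P,x)→(P,_,left)
state=P head=2 tape=zz[z]_yzy__   (P,z)→(P,z,right)
state=P head=3 tape=zzz[_]yzy__   (P,_)→(Q,_,right)
state=Q head=4 tape=zzz_[y]zy__   (Q,y)→(Q,x,right)
state=Q head=5 tape=zzz_x[z]y__   (Q,z)→(P,y,right)
state=P head=6 tape=zzz_xy[y]__   (P,y)→(P,z,right)
state=P head=7 tape=zzz_xyz[_]_   (P,_)→(Q,_,right)
state=Q head=8 tape=zzz_xyz_[_]
Cell 0 holds z when M halts.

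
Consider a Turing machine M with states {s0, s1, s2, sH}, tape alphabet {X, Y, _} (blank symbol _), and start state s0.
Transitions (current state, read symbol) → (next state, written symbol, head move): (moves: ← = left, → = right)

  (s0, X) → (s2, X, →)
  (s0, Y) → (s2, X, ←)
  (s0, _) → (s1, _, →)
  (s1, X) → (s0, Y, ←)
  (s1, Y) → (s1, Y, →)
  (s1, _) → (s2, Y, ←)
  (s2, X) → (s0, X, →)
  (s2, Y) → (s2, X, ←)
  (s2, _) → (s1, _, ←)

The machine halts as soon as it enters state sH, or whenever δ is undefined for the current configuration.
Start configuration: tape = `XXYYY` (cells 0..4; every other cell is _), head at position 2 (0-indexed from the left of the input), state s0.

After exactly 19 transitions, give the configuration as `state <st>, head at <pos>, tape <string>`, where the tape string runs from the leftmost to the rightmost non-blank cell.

s0 | XX[Y]YY_   read Y → write X, move ←, go to s2
s2 | X[X]XYY_   read X → write X, move →, go to s0
s0 | XX[X]YY_   read X → write X, move →, go to s2
s2 | XXX[Y]Y_   read Y → write X, move ←, go to s2
s2 | XX[X]XY_   read X → write X, move →, go to s0
s0 | XXX[X]Y_   read X → write X, move →, go to s2
s2 | XXXX[Y]_   read Y → write X, move ←, go to s2
s2 | XXX[X]X_   read X → write X, move →, go to s0
s0 | XXXX[X]_   read X → write X, move →, go to s2
s2 | XXXXX[_]   read _ → write _, move ←, go to s1
s1 | XXXX[X]_   read X → write Y, move ←, go to s0
s0 | XXX[X]Y_   read X → write X, move →, go to s2
s2 | XXXX[Y]_   read Y → write X, move ←, go to s2
s2 | XXX[X]X_   read X → write X, move →, go to s0
s0 | XXXX[X]_   read X → write X, move →, go to s2
s2 | XXXXX[_]   read _ → write _, move ←, go to s1
s1 | XXXX[X]_   read X → write Y, move ←, go to s0
s0 | XXX[X]Y_   read X → write X, move →, go to s2
s2 | XXXX[Y]_   read Y → write X, move ←, go to s2
s2 | XXX[X]X_
After 19 steps: state s2, head at 3, tape XXXXX.

state s2, head at 3, tape XXXXX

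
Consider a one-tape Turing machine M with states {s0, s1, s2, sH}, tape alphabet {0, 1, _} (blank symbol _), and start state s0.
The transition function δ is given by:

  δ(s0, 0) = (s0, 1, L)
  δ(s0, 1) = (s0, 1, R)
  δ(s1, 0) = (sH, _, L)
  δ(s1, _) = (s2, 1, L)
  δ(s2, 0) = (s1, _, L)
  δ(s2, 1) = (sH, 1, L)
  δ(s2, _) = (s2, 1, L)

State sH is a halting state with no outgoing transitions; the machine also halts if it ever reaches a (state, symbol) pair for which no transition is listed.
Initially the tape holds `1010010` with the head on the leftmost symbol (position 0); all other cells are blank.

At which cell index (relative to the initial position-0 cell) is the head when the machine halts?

s0 | [1]010010_   read 1 → write 1, move R, go to s0
s0 | 1[0]10010_   read 0 → write 1, move L, go to s0
s0 | [1]110010_   read 1 → write 1, move R, go to s0
s0 | 1[1]10010_   read 1 → write 1, move R, go to s0
s0 | 11[1]0010_   read 1 → write 1, move R, go to s0
s0 | 111[0]010_   read 0 → write 1, move L, go to s0
s0 | 11[1]1010_   read 1 → write 1, move R, go to s0
s0 | 111[1]010_   read 1 → write 1, move R, go to s0
s0 | 1111[0]10_   read 0 → write 1, move L, go to s0
s0 | 111[1]110_   read 1 → write 1, move R, go to s0
s0 | 1111[1]10_   read 1 → write 1, move R, go to s0
s0 | 11111[1]0_   read 1 → write 1, move R, go to s0
s0 | 111111[0]_   read 0 → write 1, move L, go to s0
s0 | 11111[1]1_   read 1 → write 1, move R, go to s0
s0 | 111111[1]_   read 1 → write 1, move R, go to s0
s0 | 1111111[_]
At halt the head is at cell 7.

7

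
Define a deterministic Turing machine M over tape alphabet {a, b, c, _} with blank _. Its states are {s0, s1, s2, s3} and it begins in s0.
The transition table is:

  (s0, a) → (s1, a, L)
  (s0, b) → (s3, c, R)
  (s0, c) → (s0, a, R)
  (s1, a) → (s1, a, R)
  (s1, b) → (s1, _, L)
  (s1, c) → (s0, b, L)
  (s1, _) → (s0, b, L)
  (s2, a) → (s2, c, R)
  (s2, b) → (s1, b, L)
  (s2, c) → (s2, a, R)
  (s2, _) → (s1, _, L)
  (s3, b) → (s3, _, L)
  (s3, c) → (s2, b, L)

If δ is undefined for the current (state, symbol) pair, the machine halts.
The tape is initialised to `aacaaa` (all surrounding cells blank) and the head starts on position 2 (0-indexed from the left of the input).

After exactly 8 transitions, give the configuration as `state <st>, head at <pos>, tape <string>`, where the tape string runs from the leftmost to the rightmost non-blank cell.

state=s0 head=2 tape=aa[c]aaa_   (s0,c)→(s0,a,R)
state=s0 head=3 tape=aaa[a]aa_   (s0,a)→(s1,a,L)
state=s1 head=2 tape=aa[a]aaa_   (s1,a)→(s1,a,R)
state=s1 head=3 tape=aaa[a]aa_   (s1,a)→(s1,a,R)
state=s1 head=4 tape=aaaa[a]a_   (s1,a)→(s1,a,R)
state=s1 head=5 tape=aaaaa[a]_   (s1,a)→(s1,a,R)
state=s1 head=6 tape=aaaaaa[_]   (s1,_)→(s0,b,L)
state=s0 head=5 tape=aaaaa[a]b   (s0,a)→(s1,a,L)
state=s1 head=4 tape=aaaa[a]ab
After 8 steps: state s1, head at 4, tape aaaaaab.

state s1, head at 4, tape aaaaaab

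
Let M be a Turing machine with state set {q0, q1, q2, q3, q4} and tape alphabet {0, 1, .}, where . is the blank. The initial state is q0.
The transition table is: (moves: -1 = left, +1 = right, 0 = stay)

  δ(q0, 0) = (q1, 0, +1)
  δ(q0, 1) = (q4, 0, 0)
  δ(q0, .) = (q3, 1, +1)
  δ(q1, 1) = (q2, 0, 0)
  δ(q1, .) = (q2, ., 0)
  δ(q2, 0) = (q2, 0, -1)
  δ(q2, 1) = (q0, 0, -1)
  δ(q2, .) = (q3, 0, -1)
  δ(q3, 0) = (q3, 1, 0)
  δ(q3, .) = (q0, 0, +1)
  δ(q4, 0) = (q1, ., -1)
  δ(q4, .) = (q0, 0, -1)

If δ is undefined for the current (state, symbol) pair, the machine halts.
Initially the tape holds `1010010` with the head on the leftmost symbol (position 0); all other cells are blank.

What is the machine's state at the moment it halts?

state=q0 head=0 tape=..[1]010010   (q0,1)→(q4,0,0)
state=q4 head=0 tape=..[0]010010   (q4,0)→(q1,.,-1)
state=q1 head=-1 tape=.[.].010010   (q1,.)→(q2,.,0)
state=q2 head=-1 tape=.[.].010010   (q2,.)→(q3,0,-1)
state=q3 head=-2 tape=[.]0.010010   (q3,.)→(q0,0,+1)
state=q0 head=-1 tape=0[0].010010   (q0,0)→(q1,0,+1)
state=q1 head=0 tape=00[.]010010   (q1,.)→(q2,.,0)
state=q2 head=0 tape=00[.]010010   (q2,.)→(q3,0,-1)
state=q3 head=-1 tape=0[0]0010010   (q3,0)→(q3,1,0)
state=q3 head=-1 tape=0[1]0010010
No transition is defined for (q3, 1); M halts in state q3.

q3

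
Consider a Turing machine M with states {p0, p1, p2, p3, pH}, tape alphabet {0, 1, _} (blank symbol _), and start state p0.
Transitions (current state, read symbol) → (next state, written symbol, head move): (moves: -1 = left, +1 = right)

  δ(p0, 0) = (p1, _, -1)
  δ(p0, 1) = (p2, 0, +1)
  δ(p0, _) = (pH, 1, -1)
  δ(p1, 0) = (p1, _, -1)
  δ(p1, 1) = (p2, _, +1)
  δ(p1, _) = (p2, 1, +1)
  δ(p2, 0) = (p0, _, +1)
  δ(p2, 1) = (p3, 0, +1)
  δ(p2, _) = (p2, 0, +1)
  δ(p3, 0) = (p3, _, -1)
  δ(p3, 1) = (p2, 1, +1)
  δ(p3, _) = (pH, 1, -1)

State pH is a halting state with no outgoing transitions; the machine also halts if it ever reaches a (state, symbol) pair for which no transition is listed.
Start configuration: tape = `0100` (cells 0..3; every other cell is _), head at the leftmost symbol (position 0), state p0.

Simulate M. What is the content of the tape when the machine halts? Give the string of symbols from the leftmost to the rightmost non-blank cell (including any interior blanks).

1000_1

state=p0 head=0 tape=_[0]100_   (p0,0)→(p1,_,-1)
state=p1 head=-1 tape=[_]_100_   (p1,_)→(p2,1,+1)
state=p2 head=0 tape=1[_]100_   (p2,_)→(p2,0,+1)
state=p2 head=1 tape=10[1]00_   (p2,1)→(p3,0,+1)
state=p3 head=2 tape=100[0]0_   (p3,0)→(p3,_,-1)
state=p3 head=1 tape=10[0]_0_   (p3,0)→(p3,_,-1)
state=p3 head=0 tape=1[0]__0_   (p3,0)→(p3,_,-1)
state=p3 head=-1 tape=[1]___0_   (p3,1)→(p2,1,+1)
state=p2 head=0 tape=1[_]__0_   (p2,_)→(p2,0,+1)
state=p2 head=1 tape=10[_]_0_   (p2,_)→(p2,0,+1)
state=p2 head=2 tape=100[_]0_   (p2,_)→(p2,0,+1)
state=p2 head=3 tape=1000[0]_   (p2,0)→(p0,_,+1)
state=p0 head=4 tape=1000_[_]   (p0,_)→(pH,1,-1)
state=pH head=3 tape=1000[_]1
The non-blank tape span at halt is 1000_1.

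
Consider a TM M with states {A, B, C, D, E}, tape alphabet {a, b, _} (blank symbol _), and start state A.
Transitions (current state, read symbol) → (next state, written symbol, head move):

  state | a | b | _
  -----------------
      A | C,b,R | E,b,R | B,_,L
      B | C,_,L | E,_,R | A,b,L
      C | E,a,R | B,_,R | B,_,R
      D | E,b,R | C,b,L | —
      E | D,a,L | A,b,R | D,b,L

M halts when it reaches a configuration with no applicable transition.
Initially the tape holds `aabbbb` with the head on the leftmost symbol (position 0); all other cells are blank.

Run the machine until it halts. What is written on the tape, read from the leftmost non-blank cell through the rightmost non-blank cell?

A | [a]abbbb__   read a → write b, move R, go to C
C | b[a]bbbb__   read a → write a, move R, go to E
E | ba[b]bbb__   read b → write b, move R, go to A
A | bab[b]bb__   read b → write b, move R, go to E
E | babb[b]b__   read b → write b, move R, go to A
A | babbb[b]__   read b → write b, move R, go to E
E | babbbb[_]_   read _ → write b, move L, go to D
D | babbb[b]b_   read b → write b, move L, go to C
C | babb[b]bb_   read b → write _, move R, go to B
B | babb_[b]b_   read b → write _, move R, go to E
E | babb__[b]_   read b → write b, move R, go to A
A | babb__b[_]   read _ → write _, move L, go to B
B | babb__[b]_   read b → write _, move R, go to E
E | babb___[_]   read _ → write b, move L, go to D
D | babb__[_]b
The non-blank tape span at halt is babb___b.

babb___b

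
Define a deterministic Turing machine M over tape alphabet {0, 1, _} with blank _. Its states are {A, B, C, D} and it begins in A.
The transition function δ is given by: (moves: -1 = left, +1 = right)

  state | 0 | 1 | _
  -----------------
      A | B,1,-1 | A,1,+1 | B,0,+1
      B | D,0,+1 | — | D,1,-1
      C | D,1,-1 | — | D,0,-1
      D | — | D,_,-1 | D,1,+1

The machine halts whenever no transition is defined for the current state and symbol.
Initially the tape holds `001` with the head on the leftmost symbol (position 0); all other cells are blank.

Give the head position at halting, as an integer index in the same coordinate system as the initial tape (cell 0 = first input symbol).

state=A head=0 tape=____[0]01   (A,0)→(B,1,-1)
state=B head=-1 tape=___[_]101   (B,_)→(D,1,-1)
state=D head=-2 tape=__[_]1101   (D,_)→(D,1,+1)
state=D head=-1 tape=__1[1]101   (D,1)→(D,_,-1)
state=D head=-2 tape=__[1]_101   (D,1)→(D,_,-1)
state=D head=-3 tape=_[_]__101   (D,_)→(D,1,+1)
state=D head=-2 tape=_1[_]_101   (D,_)→(D,1,+1)
state=D head=-1 tape=_11[_]101   (D,_)→(D,1,+1)
state=D head=0 tape=_111[1]01   (D,1)→(D,_,-1)
state=D head=-1 tape=_11[1]_01   (D,1)→(D,_,-1)
state=D head=-2 tape=_1[1]__01   (D,1)→(D,_,-1)
state=D head=-3 tape=_[1]___01   (D,1)→(D,_,-1)
state=D head=-4 tape=[_]____01   (D,_)→(D,1,+1)
state=D head=-3 tape=1[_]___01   (D,_)→(D,1,+1)
state=D head=-2 tape=11[_]__01   (D,_)→(D,1,+1)
state=D head=-1 tape=111[_]_01   (D,_)→(D,1,+1)
state=D head=0 tape=1111[_]01   (D,_)→(D,1,+1)
state=D head=1 tape=11111[0]1
At halt the head is at cell 1.

1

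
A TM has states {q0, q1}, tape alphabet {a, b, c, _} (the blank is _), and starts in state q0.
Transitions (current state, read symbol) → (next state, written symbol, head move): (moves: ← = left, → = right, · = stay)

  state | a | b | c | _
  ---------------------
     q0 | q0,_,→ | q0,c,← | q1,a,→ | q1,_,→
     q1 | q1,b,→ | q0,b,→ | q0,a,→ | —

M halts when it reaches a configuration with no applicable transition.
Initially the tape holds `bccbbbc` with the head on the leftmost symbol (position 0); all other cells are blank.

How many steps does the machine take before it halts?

15

state=q0 head=0 tape=_[b]ccbbbc_   (q0,b)→(q0,c,←)
state=q0 head=-1 tape=[_]cccbbbc_   (q0,_)→(q1,_,→)
state=q1 head=0 tape=_[c]ccbbbc_   (q1,c)→(q0,a,→)
state=q0 head=1 tape=_a[c]cbbbc_   (q0,c)→(q1,a,→)
state=q1 head=2 tape=_aa[c]bbbc_   (q1,c)→(q0,a,→)
state=q0 head=3 tape=_aaa[b]bbc_   (q0,b)→(q0,c,←)
state=q0 head=2 tape=_aa[a]cbbc_   (q0,a)→(q0,_,→)
state=q0 head=3 tape=_aa_[c]bbc_   (q0,c)→(q1,a,→)
state=q1 head=4 tape=_aa_a[b]bc_   (q1,b)→(q0,b,→)
state=q0 head=5 tape=_aa_ab[b]c_   (q0,b)→(q0,c,←)
state=q0 head=4 tape=_aa_a[b]cc_   (q0,b)→(q0,c,←)
state=q0 head=3 tape=_aa_[a]ccc_   (q0,a)→(q0,_,→)
state=q0 head=4 tape=_aa__[c]cc_   (q0,c)→(q1,a,→)
state=q1 head=5 tape=_aa__a[c]c_   (q1,c)→(q0,a,→)
state=q0 head=6 tape=_aa__aa[c]_   (q0,c)→(q1,a,→)
state=q1 head=7 tape=_aa__aaa[_]
M halts after 15 transitions.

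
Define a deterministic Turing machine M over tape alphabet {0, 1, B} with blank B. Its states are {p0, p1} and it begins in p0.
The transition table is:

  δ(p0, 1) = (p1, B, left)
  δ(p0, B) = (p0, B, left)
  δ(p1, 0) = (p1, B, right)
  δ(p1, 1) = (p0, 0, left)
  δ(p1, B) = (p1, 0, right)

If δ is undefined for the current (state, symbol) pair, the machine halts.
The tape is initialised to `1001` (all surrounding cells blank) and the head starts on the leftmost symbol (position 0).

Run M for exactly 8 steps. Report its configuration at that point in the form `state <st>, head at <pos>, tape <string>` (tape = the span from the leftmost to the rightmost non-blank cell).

state=p0 head=0 tape=B[1]001   (p0,1)→(p1,B,left)
state=p1 head=-1 tape=[B]B001   (p1,B)→(p1,0,right)
state=p1 head=0 tape=0[B]001   (p1,B)→(p1,0,right)
state=p1 head=1 tape=00[0]01   (p1,0)→(p1,B,right)
state=p1 head=2 tape=00B[0]1   (p1,0)→(p1,B,right)
state=p1 head=3 tape=00BB[1]   (p1,1)→(p0,0,left)
state=p0 head=2 tape=00B[B]0   (p0,B)→(p0,B,left)
state=p0 head=1 tape=00[B]B0   (p0,B)→(p0,B,left)
state=p0 head=0 tape=0[0]BB0
After 8 steps: state p0, head at 0, tape 00BB0.

state p0, head at 0, tape 00BB0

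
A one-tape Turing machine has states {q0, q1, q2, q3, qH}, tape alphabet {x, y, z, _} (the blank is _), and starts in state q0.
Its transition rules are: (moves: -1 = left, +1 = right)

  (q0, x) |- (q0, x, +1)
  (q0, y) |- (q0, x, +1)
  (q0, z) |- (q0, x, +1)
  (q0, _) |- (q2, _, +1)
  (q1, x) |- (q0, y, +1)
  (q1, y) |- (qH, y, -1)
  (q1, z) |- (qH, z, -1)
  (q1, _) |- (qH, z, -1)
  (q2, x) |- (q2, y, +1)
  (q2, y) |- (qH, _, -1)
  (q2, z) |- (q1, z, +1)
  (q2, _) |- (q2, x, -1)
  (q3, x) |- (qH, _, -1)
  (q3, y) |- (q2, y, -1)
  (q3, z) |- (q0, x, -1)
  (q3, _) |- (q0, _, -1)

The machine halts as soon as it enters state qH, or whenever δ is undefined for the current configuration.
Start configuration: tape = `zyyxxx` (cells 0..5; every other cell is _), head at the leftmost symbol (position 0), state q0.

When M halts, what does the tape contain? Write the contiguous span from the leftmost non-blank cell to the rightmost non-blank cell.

state=q0 head=0 tape=[z]yyxxx___   (q0,z)→(q0,x,+1)
state=q0 head=1 tape=x[y]yxxx___   (q0,y)→(q0,x,+1)
state=q0 head=2 tape=xx[y]xxx___   (q0,y)→(q0,x,+1)
state=q0 head=3 tape=xxx[x]xx___   (q0,x)→(q0,x,+1)
state=q0 head=4 tape=xxxx[x]x___   (q0,x)→(q0,x,+1)
state=q0 head=5 tape=xxxxx[x]___   (q0,x)→(q0,x,+1)
state=q0 head=6 tape=xxxxxx[_]__   (q0,_)→(q2,_,+1)
state=q2 head=7 tape=xxxxxx_[_]_   (q2,_)→(q2,x,-1)
state=q2 head=6 tape=xxxxxx[_]x_   (q2,_)→(q2,x,-1)
state=q2 head=5 tape=xxxxx[x]xx_   (q2,x)→(q2,y,+1)
state=q2 head=6 tape=xxxxxy[x]x_   (q2,x)→(q2,y,+1)
state=q2 head=7 tape=xxxxxyy[x]_   (q2,x)→(q2,y,+1)
state=q2 head=8 tape=xxxxxyyy[_]   (q2,_)→(q2,x,-1)
state=q2 head=7 tape=xxxxxyy[y]x   (q2,y)→(qH,_,-1)
state=qH head=6 tape=xxxxxy[y]_x
The non-blank tape span at halt is xxxxxyy_x.

xxxxxyy_x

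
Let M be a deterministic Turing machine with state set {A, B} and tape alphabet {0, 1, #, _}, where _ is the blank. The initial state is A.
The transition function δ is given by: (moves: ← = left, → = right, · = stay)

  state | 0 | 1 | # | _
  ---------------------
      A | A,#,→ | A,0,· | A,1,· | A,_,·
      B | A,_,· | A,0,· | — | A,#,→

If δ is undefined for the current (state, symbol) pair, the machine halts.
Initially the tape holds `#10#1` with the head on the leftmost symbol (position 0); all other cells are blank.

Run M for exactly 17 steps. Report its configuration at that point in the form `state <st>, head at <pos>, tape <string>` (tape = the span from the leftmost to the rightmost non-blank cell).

state=A head=0 tape=[#]10#1_   (A,#)→(A,1,·)
state=A head=0 tape=[1]10#1_   (A,1)→(A,0,·)
state=A head=0 tape=[0]10#1_   (A,0)→(A,#,→)
state=A head=1 tape=#[1]0#1_   (A,1)→(A,0,·)
state=A head=1 tape=#[0]0#1_   (A,0)→(A,#,→)
state=A head=2 tape=##[0]#1_   (A,0)→(A,#,→)
state=A head=3 tape=###[#]1_   (A,#)→(A,1,·)
state=A head=3 tape=###[1]1_   (A,1)→(A,0,·)
state=A head=3 tape=###[0]1_   (A,0)→(A,#,→)
state=A head=4 tape=####[1]_   (A,1)→(A,0,·)
state=A head=4 tape=####[0]_   (A,0)→(A,#,→)
state=A head=5 tape=#####[_]   (A,_)→(A,_,·)
state=A head=5 tape=#####[_]   (A,_)→(A,_,·)
state=A head=5 tape=#####[_]   (A,_)→(A,_,·)
state=A head=5 tape=#####[_]   (A,_)→(A,_,·)
state=A head=5 tape=#####[_]   (A,_)→(A,_,·)
state=A head=5 tape=#####[_]   (A,_)→(A,_,·)
state=A head=5 tape=#####[_]
After 17 steps: state A, head at 5, tape #####.

state A, head at 5, tape #####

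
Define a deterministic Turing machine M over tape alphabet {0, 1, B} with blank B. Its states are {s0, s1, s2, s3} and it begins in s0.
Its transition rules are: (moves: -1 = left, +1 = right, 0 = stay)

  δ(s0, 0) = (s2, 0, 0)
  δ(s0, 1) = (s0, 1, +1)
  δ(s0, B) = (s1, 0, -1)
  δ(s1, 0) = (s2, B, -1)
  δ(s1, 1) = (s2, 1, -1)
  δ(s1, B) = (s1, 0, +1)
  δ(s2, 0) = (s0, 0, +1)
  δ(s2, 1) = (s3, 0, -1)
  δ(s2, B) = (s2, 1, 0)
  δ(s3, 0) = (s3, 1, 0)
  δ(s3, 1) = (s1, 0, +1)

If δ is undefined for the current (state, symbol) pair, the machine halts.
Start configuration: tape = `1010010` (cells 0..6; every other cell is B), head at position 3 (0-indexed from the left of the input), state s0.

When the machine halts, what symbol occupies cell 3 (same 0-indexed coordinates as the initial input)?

s0 | B101[0]010B   read 0 → write 0, move 0, go to s2
s2 | B101[0]010B   read 0 → write 0, move +1, go to s0
s0 | B1010[0]10B   read 0 → write 0, move 0, go to s2
s2 | B1010[0]10B   read 0 → write 0, move +1, go to s0
s0 | B10100[1]0B   read 1 → write 1, move +1, go to s0
s0 | B101001[0]B   read 0 → write 0, move 0, go to s2
s2 | B101001[0]B   read 0 → write 0, move +1, go to s0
s0 | B1010010[B]   read B → write 0, move -1, go to s1
s1 | B101001[0]0   read 0 → write B, move -1, go to s2
s2 | B10100[1]B0   read 1 → write 0, move -1, go to s3
s3 | B1010[0]0B0   read 0 → write 1, move 0, go to s3
s3 | B1010[1]0B0   read 1 → write 0, move +1, go to s1
s1 | B10100[0]B0   read 0 → write B, move -1, go to s2
s2 | B1010[0]BB0   read 0 → write 0, move +1, go to s0
s0 | B10100[B]B0   read B → write 0, move -1, go to s1
s1 | B1010[0]0B0   read 0 → write B, move -1, go to s2
s2 | B101[0]B0B0   read 0 → write 0, move +1, go to s0
s0 | B1010[B]0B0   read B → write 0, move -1, go to s1
s1 | B101[0]00B0   read 0 → write B, move -1, go to s2
s2 | B10[1]B00B0   read 1 → write 0, move -1, go to s3
s3 | B1[0]0B00B0   read 0 → write 1, move 0, go to s3
s3 | B1[1]0B00B0   read 1 → write 0, move +1, go to s1
s1 | B10[0]B00B0   read 0 → write B, move -1, go to s2
s2 | B1[0]BB00B0   read 0 → write 0, move +1, go to s0
s0 | B10[B]B00B0   read B → write 0, move -1, go to s1
s1 | B1[0]0B00B0   read 0 → write B, move -1, go to s2
s2 | B[1]B0B00B0   read 1 → write 0, move -1, go to s3
s3 | [B]0B0B00B0
Cell 3 holds B when M halts.

B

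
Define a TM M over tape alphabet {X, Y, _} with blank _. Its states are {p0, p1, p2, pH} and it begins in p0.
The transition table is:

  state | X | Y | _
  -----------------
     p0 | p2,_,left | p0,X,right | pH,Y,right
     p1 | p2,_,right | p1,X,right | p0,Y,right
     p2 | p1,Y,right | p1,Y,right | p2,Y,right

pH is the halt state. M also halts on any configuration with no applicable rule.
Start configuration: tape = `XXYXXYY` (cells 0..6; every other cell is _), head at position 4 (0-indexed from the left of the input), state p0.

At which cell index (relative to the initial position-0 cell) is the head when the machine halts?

state=p0 head=4 tape=XXYX[X]YY__   (p0,X)→(p2,_,left)
state=p2 head=3 tape=XXY[X]_YY__   (p2,X)→(p1,Y,right)
state=p1 head=4 tape=XXYY[_]YY__   (p1,_)→(p0,Y,right)
state=p0 head=5 tape=XXYYY[Y]Y__   (p0,Y)→(p0,X,right)
state=p0 head=6 tape=XXYYYX[Y]__   (p0,Y)→(p0,X,right)
state=p0 head=7 tape=XXYYYXX[_]_   (p0,_)→(pH,Y,right)
state=pH head=8 tape=XXYYYXXY[_]
At halt the head is at cell 8.

8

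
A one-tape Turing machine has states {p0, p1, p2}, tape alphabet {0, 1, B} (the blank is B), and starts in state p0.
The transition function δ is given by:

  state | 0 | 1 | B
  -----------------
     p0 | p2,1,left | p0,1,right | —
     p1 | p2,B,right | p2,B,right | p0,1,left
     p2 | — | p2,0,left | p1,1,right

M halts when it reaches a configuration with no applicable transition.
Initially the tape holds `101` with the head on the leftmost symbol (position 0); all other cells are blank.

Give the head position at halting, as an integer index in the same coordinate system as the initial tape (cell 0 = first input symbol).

5

state=p0 head=0 tape=B[1]01BBB   (p0,1)→(p0,1,right)
state=p0 head=1 tape=B1[0]1BBB   (p0,0)→(p2,1,left)
state=p2 head=0 tape=B[1]11BBB   (p2,1)→(p2,0,left)
state=p2 head=-1 tape=[B]011BBB   (p2,B)→(p1,1,right)
state=p1 head=0 tape=1[0]11BBB   (p1,0)→(p2,B,right)
state=p2 head=1 tape=1B[1]1BBB   (p2,1)→(p2,0,left)
state=p2 head=0 tape=1[B]01BBB   (p2,B)→(p1,1,right)
state=p1 head=1 tape=11[0]1BBB   (p1,0)→(p2,B,right)
state=p2 head=2 tape=11B[1]BBB   (p2,1)→(p2,0,left)
state=p2 head=1 tape=11[B]0BBB   (p2,B)→(p1,1,right)
state=p1 head=2 tape=111[0]BBB   (p1,0)→(p2,B,right)
state=p2 head=3 tape=111B[B]BB   (p2,B)→(p1,1,right)
state=p1 head=4 tape=111B1[B]B   (p1,B)→(p0,1,left)
state=p0 head=3 tape=111B[1]1B   (p0,1)→(p0,1,right)
state=p0 head=4 tape=111B1[1]B   (p0,1)→(p0,1,right)
state=p0 head=5 tape=111B11[B]
At halt the head is at cell 5.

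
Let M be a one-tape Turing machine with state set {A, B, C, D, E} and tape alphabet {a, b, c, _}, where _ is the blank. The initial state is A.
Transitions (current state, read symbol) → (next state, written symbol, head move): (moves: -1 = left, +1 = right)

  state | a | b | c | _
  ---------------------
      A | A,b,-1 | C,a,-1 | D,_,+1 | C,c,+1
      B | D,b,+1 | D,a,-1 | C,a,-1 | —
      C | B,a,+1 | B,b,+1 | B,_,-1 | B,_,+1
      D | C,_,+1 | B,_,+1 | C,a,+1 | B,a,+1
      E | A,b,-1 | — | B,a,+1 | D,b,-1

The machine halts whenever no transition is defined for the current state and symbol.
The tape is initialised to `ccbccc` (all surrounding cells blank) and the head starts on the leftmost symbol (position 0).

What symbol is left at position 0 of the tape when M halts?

state=A head=0 tape=[c]cbccc_   (A,c)→(D,_,+1)
state=D head=1 tape=_[c]bccc_   (D,c)→(C,a,+1)
state=C head=2 tape=_a[b]ccc_   (C,b)→(B,b,+1)
state=B head=3 tape=_ab[c]cc_   (B,c)→(C,a,-1)
state=C head=2 tape=_a[b]acc_   (C,b)→(B,b,+1)
state=B head=3 tape=_ab[a]cc_   (B,a)→(D,b,+1)
state=D head=4 tape=_abb[c]c_   (D,c)→(C,a,+1)
state=C head=5 tape=_abba[c]_   (C,c)→(B,_,-1)
state=B head=4 tape=_abb[a]__   (B,a)→(D,b,+1)
state=D head=5 tape=_abbb[_]_   (D,_)→(B,a,+1)
state=B head=6 tape=_abbba[_]
Cell 0 holds _ when M halts.

_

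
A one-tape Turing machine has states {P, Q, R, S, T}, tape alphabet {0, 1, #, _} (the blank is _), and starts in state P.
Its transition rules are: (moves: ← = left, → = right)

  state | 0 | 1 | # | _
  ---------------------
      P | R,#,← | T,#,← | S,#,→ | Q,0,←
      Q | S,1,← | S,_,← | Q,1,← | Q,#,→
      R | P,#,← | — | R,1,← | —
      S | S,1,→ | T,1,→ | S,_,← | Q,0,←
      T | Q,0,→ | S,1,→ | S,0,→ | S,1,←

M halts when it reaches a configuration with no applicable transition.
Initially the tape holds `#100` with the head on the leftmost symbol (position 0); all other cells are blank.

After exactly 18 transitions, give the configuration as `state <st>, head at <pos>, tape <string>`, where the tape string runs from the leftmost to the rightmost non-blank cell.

state S, head at 4, tape #1111_0

P | [#]100___   read # → write #, move →, go to S
S | #[1]00___   read 1 → write 1, move →, go to T
T | #1[0]0___   read 0 → write 0, move →, go to Q
Q | #10[0]___   read 0 → write 1, move ←, go to S
S | #1[0]1___   read 0 → write 1, move →, go to S
S | #11[1]___   read 1 → write 1, move →, go to T
T | #111[_]__   read _ → write 1, move ←, go to S
S | #11[1]1__   read 1 → write 1, move →, go to T
T | #111[1]__   read 1 → write 1, move →, go to S
S | #1111[_]_   read _ → write 0, move ←, go to Q
Q | #111[1]0_   read 1 → write _, move ←, go to S
S | #11[1]_0_   read 1 → write 1, move →, go to T
T | #111[_]0_   read _ → write 1, move ←, go to S
S | #11[1]10_   read 1 → write 1, move →, go to T
T | #111[1]0_   read 1 → write 1, move →, go to S
S | #1111[0]_   read 0 → write 1, move →, go to S
S | #11111[_]   read _ → write 0, move ←, go to Q
Q | #1111[1]0   read 1 → write _, move ←, go to S
S | #111[1]_0
After 18 steps: state S, head at 4, tape #1111_0.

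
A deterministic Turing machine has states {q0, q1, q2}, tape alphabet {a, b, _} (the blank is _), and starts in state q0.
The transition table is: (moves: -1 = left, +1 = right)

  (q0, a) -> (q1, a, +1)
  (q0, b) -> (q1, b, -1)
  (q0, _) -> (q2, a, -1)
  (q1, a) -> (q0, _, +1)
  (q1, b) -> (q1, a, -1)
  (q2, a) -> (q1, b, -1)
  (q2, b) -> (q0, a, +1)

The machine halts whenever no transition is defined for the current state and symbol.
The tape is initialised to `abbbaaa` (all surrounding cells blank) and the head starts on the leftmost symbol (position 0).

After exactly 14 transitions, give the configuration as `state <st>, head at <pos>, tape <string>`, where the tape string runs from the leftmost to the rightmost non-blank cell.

state q2, head at 6, tape a_a_a

q0 | [a]bbbaaa_   read a → write a, move +1, go to q1
q1 | a[b]bbaaa_   read b → write a, move -1, go to q1
q1 | [a]abbaaa_   read a → write _, move +1, go to q0
q0 | _[a]bbaaa_   read a → write a, move +1, go to q1
q1 | _a[b]baaa_   read b → write a, move -1, go to q1
q1 | _[a]abaaa_   read a → write _, move +1, go to q0
q0 | __[a]baaa_   read a → write a, move +1, go to q1
q1 | __a[b]aaa_   read b → write a, move -1, go to q1
q1 | __[a]aaaa_   read a → write _, move +1, go to q0
q0 | ___[a]aaa_   read a → write a, move +1, go to q1
q1 | ___a[a]aa_   read a → write _, move +1, go to q0
q0 | ___a_[a]a_   read a → write a, move +1, go to q1
q1 | ___a_a[a]_   read a → write _, move +1, go to q0
q0 | ___a_a_[_]   read _ → write a, move -1, go to q2
q2 | ___a_a[_]a
After 14 steps: state q2, head at 6, tape a_a_a.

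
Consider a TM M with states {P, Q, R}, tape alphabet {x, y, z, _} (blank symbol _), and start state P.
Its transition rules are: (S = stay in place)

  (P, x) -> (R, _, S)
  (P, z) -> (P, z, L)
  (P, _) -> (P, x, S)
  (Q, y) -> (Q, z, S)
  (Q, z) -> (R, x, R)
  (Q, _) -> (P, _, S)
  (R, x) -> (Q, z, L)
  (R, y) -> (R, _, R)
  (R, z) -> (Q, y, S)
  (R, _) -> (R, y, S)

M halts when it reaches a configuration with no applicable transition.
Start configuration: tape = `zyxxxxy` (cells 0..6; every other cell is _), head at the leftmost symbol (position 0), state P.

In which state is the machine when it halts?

Q

state=P head=0 tape=_[z]yxxxxy   (P,z)→(P,z,L)
state=P head=-1 tape=[_]zyxxxxy   (P,_)→(P,x,S)
state=P head=-1 tape=[x]zyxxxxy   (P,x)→(R,_,S)
state=R head=-1 tape=[_]zyxxxxy   (R,_)→(R,y,S)
state=R head=-1 tape=[y]zyxxxxy   (R,y)→(R,_,R)
state=R head=0 tape=_[z]yxxxxy   (R,z)→(Q,y,S)
state=Q head=0 tape=_[y]yxxxxy   (Q,y)→(Q,z,S)
state=Q head=0 tape=_[z]yxxxxy   (Q,z)→(R,x,R)
state=R head=1 tape=_x[y]xxxxy   (R,y)→(R,_,R)
state=R head=2 tape=_x_[x]xxxy   (R,x)→(Q,z,L)
state=Q head=1 tape=_x[_]zxxxy   (Q,_)→(P,_,S)
state=P head=1 tape=_x[_]zxxxy   (P,_)→(P,x,S)
state=P head=1 tape=_x[x]zxxxy   (P,x)→(R,_,S)
state=R head=1 tape=_x[_]zxxxy   (R,_)→(R,y,S)
state=R head=1 tape=_x[y]zxxxy   (R,y)→(R,_,R)
state=R head=2 tape=_x_[z]xxxy   (R,z)→(Q,y,S)
state=Q head=2 tape=_x_[y]xxxy   (Q,y)→(Q,z,S)
state=Q head=2 tape=_x_[z]xxxy   (Q,z)→(R,x,R)
state=R head=3 tape=_x_x[x]xxy   (R,x)→(Q,z,L)
state=Q head=2 tape=_x_[x]zxxy
No transition is defined for (Q, x); M halts in state Q.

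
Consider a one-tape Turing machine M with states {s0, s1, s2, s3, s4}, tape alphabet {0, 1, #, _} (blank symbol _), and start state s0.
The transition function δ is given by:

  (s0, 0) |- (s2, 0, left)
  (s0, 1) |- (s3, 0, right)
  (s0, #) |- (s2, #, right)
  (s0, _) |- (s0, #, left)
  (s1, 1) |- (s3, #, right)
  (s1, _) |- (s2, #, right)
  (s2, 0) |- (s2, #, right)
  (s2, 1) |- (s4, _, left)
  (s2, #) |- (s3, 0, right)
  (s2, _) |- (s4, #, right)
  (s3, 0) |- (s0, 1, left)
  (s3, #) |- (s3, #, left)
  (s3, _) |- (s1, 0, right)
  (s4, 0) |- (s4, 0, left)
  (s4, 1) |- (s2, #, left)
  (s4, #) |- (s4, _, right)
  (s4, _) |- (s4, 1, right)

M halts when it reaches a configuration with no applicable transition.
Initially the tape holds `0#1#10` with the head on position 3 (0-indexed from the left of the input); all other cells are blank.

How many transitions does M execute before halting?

16

state=s0 head=3 tape=0#1[#]10   (s0,#)→(s2,#,right)
state=s2 head=4 tape=0#1#[1]0   (s2,1)→(s4,_,left)
state=s4 head=3 tape=0#1[#]_0   (s4,#)→(s4,_,right)
state=s4 head=4 tape=0#1_[_]0   (s4,_)→(s4,1,right)
state=s4 head=5 tape=0#1_1[0]   (s4,0)→(s4,0,left)
state=s4 head=4 tape=0#1_[1]0   (s4,1)→(s2,#,left)
state=s2 head=3 tape=0#1[_]#0   (s2,_)→(s4,#,right)
state=s4 head=4 tape=0#1#[#]0   (s4,#)→(s4,_,right)
state=s4 head=5 tape=0#1#_[0]   (s4,0)→(s4,0,left)
state=s4 head=4 tape=0#1#[_]0   (s4,_)→(s4,1,right)
state=s4 head=5 tape=0#1#1[0]   (s4,0)→(s4,0,left)
state=s4 head=4 tape=0#1#[1]0   (s4,1)→(s2,#,left)
state=s2 head=3 tape=0#1[#]#0   (s2,#)→(s3,0,right)
state=s3 head=4 tape=0#10[#]0   (s3,#)→(s3,#,left)
state=s3 head=3 tape=0#1[0]#0   (s3,0)→(s0,1,left)
state=s0 head=2 tape=0#[1]1#0   (s0,1)→(s3,0,right)
state=s3 head=3 tape=0#0[1]#0
M halts after 16 transitions.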